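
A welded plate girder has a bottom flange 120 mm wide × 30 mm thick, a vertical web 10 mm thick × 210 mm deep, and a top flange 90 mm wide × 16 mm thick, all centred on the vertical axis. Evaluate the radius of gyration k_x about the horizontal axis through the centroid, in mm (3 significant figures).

Break the section into simple shapes (no overlaps), measuring from the bottom-left corner of the bounding box.
Bottom plate: 120 × 30, A = 3 600 mm², y = 15 mm, Ī = 270 000 mm⁴.
Web plate: 10 × 210, A = 2 100 mm², y = 135 mm, Ī = 7 717 500 mm⁴.
Top plate: 90 × 16, A = 1 440 mm², y = 248 mm, Ī = 30 720 mm⁴.
Centroid: ȳ = ΣA·y / ΣA = 97.286 mm.
Transfer each piece to the horizontal axis through the centroid using Ī + A·d² with d = y − 97.286:
  bottom plate: d = -82.286 mm → contributes +24 645 380 mm⁴
  web plate: d = 37.714 mm → contributes +10 704 471 mm⁴
  top plate: d = 150.71 mm → contributes +32 740 026 mm⁴
Total I = 68 089 877 mm⁴.
Radius of gyration: k = √(I/A) = √(68 089 877 / 7 140) = 97.654 mm.

k_x ≈ 97.7 mm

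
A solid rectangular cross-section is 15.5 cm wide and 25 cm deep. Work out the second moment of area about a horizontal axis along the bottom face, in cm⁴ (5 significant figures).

I_base ≈ 8.0729 × 10⁴ cm⁴

The section: 15.5 × 25, A = 387.5 cm², y = 12.5 cm, Ī = 20182.29 cm⁴.
Transfer it to a horizontal axis along the bottom face using Ī + A·d² with d = y − 0:
  the section: d = 12.5 cm → contributes +80729.17 cm⁴
Total I = 80729.17 cm⁴.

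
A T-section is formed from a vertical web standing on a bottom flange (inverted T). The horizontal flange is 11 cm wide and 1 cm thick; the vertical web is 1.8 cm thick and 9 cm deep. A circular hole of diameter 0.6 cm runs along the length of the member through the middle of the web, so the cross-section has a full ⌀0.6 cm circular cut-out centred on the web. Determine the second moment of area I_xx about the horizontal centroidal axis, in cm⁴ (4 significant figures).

Decompose the section into non-overlapping parts with the origin at the bottom-left of its bounding rectangle.
Flange: 11 × 1, A = 11 cm², y = 0.5 cm, Ī = 0.916667 cm⁴.
Web: 1.8 × 9, A = 16.2 cm², y = 5.5 cm, Ī = 109.35 cm⁴.
Hole (subtracted): ⌀0.6, A = 0.282743 cm², y = 5.5 cm, Ī = 0.00636173 cm⁴.
Centroid: ȳ = ΣA·y / ΣA = 3.4567 cm.
Transfer each piece to the horizontal centroidal axis using Ī + A·d² with d = y − 3.4567:
  flange: d = -2.9567 cm → contributes +97.0796 cm⁴
  web: d = 2.0433 cm → contributes +176.986 cm⁴
  hole: d = 2.0433 cm → contributes −1.18684 cm⁴
Total I = 272.879 cm⁴.

I_xx ≈ 272.9 cm⁴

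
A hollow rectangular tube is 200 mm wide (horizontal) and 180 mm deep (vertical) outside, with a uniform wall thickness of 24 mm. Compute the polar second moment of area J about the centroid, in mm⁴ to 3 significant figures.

J ≈ 1.49 × 10⁸ mm⁴

Break the section into simple shapes (no overlaps), measuring from the bottom-left corner of the bounding box.
Outer rectangle: 200 × 180, A = 36 000 mm², y = 90 mm, Ī = 97 200 000 mm⁴.
Inner void (subtracted): 152 × 132, A = 20 064 mm², y = 90 mm, Ī = 29 132 928 mm⁴.
By symmetry the centroid is at mid-height, ȳ = 90 mm.
All pieces are centred on the centroidal x-axis, so I = ΣĪ (holes subtracted) = 68 067 072 mm⁴.
Repeating about the centroidal y-axis gives I_y = 81 370 112 mm⁴.
Polar second moment: J = I_x + I_y = 149 437 184 mm⁴.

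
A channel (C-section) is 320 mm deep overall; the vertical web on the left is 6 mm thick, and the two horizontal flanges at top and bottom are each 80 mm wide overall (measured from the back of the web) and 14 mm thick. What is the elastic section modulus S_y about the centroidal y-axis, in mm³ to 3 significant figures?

S_y ≈ 4.53 × 10⁴ mm³

Split into non-overlapping primitives; take the origin at the lower-left of the bounding box.
Web: 6 × 320, A = 1 920 mm², x = 3 mm, Ī = 5 760 mm⁴.
Top flange (beyond web): 74 × 14, A = 1 036 mm², x = 43 mm, Ī = 472 761 mm⁴.
Bottom flange (beyond web): 74 × 14, A = 1 036 mm², x = 43 mm, Ī = 472 761 mm⁴.
Centroid: x̄ = ΣA·x / ΣA = 23.762 mm.
Transfer each piece to the centroidal y-axis using Ī + A·d² with d = x − 23.762:
  web: d = -20.762 mm → contributes +833 358 mm⁴
  top flange (beyond web): d = 19.238 mm → contributes +856 205 mm⁴
  bottom flange (beyond web): d = 19.238 mm → contributes +856 205 mm⁴
Total I = 2 545 768 mm⁴.
Extreme fibre distance c = 56.238 mm; S = I/c = 45 267 mm³.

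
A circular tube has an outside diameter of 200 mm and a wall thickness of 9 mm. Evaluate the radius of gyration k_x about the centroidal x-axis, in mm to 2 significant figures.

Decompose the section into non-overlapping parts with the origin at the bottom-left of its bounding rectangle.
Outer circle: ⌀200, A = 31 416 mm², y = 100 mm, Ī = 78 539 816 mm⁴.
Bore (subtracted): ⌀182, A = 26 016 mm², y = 100 mm, Ī = 53 858 648 mm⁴.
By symmetry the centroid is at mid-height, ȳ = 100 mm.
All pieces are centred on the centroidal x-axis, so I = ΣĪ (holes subtracted) = 24 681 168 mm⁴.
Radius of gyration: k = √(I/A) = √(24 681 168 / 5 400) = 67.6 mm.

k_x ≈ 68 mm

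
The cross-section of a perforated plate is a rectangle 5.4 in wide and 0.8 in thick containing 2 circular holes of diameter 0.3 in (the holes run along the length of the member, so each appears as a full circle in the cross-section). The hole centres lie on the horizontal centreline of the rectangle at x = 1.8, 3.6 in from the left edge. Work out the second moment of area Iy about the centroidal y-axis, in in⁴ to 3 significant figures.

Break the section into simple shapes (no overlaps), measuring from the bottom-left corner of the bounding box.
Plate: 5.4 × 0.8, A = 4.32 in², x = 2.7 in, Ī = 10.498 in⁴.
Hole 1 (subtracted): ⌀0.3, A = 0.070686 in², x = 1.8 in, Ī = 0.00039761 in⁴.
Hole 2 (subtracted): ⌀0.3, A = 0.070686 in², x = 3.6 in, Ī = 0.00039761 in⁴.
By symmetry the centroid is at mid-width, x̄ = 2.7 in.
Transfer each piece to the centroidal y-axis using Ī + A·d² with d = x − 2.7:
  plate: d = 0 in → contributes +10.498 in⁴
  hole 1: d = -0.9 in → contributes −0.057653 in⁴
  hole 2: d = 0.9 in → contributes −0.057653 in⁴
Total I = 10.382 in⁴.

Iy ≈ 10.4 in⁴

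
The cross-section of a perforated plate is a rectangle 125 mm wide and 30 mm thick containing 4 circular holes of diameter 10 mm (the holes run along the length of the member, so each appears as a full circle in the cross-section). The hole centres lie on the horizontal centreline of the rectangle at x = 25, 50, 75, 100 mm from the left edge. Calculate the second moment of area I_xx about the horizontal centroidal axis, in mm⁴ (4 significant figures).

I_xx ≈ 2.793 × 10⁵ mm⁴

Break the section into simple shapes (no overlaps), measuring from the bottom-left corner of the bounding box.
Plate: 125 × 30, A = 3 750 mm², y = 15 mm, Ī = 281 250 mm⁴.
Hole 1 (subtracted): ⌀10, A = 78.5398 mm², y = 15 mm, Ī = 490.874 mm⁴.
Hole 2 (subtracted): ⌀10, A = 78.5398 mm², y = 15 mm, Ī = 490.874 mm⁴.
Hole 3 (subtracted): ⌀10, A = 78.5398 mm², y = 15 mm, Ī = 490.874 mm⁴.
Hole 4 (subtracted): ⌀10, A = 78.5398 mm², y = 15 mm, Ī = 490.874 mm⁴.
By symmetry the centroid is at mid-height, ȳ = 15 mm.
All pieces are centred on the horizontal centroidal axis, so I = ΣĪ (holes subtracted) = 279 287 mm⁴.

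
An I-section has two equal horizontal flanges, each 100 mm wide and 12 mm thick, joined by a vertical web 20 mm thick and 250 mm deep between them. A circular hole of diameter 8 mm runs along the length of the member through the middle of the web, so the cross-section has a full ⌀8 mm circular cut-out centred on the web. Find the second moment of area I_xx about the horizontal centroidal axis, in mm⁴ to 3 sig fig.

Break the section into simple shapes (no overlaps), measuring from the bottom-left corner of the bounding box.
Bottom flange: 100 × 12, A = 1 200 mm², y = 6 mm, Ī = 14 400 mm⁴.
Web: 20 × 250, A = 5 000 mm², y = 137 mm, Ī = 26 041 667 mm⁴.
Top flange: 100 × 12, A = 1 200 mm², y = 268 mm, Ī = 14 400 mm⁴.
Hole (subtracted): ⌀8, A = 50.265 mm², y = 137 mm, Ī = 201.06 mm⁴.
By symmetry the centroid is at mid-height, ȳ = 137 mm.
Transfer each piece to the horizontal centroidal axis using Ī + A·d² with d = y − 137:
  bottom flange: d = -131 mm → contributes +20 607 600 mm⁴
  web: d = 0 mm → contributes +26 041 667 mm⁴
  top flange: d = 131 mm → contributes +20 607 600 mm⁴
  hole: d = 0 mm → contributes −201.06 mm⁴
Total I = 67 256 666 mm⁴.

I_xx ≈ 6.73 × 10⁷ mm⁴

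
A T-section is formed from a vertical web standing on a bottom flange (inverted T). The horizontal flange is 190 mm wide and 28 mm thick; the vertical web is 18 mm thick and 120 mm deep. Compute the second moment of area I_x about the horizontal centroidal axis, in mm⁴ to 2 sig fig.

I_x ≈ 1.1 × 10⁷ mm⁴

Break the section into simple shapes (no overlaps), measuring from the bottom-left corner of the bounding box.
Flange: 190 × 28, A = 5 320 mm², y = 14 mm, Ī = 347 573 mm⁴.
Web: 18 × 120, A = 2 160 mm², y = 88 mm, Ī = 2 592 000 mm⁴.
Centroid: ȳ = ΣA·y / ΣA = 35.37 mm.
Transfer each piece to the horizontal centroidal axis using Ī + A·d² with d = y − 35.37:
  flange: d = -21.37 mm → contributes +2 776 863 mm⁴
  web: d = 52.63 mm → contributes +8 575 252 mm⁴
Total I = 11 352 115 mm⁴.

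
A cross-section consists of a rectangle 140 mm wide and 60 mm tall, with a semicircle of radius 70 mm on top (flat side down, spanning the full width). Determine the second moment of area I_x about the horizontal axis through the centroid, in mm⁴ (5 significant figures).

I_x ≈ 1.9475 × 10⁷ mm⁴

Break the section into simple shapes (no overlaps), measuring from the bottom-left corner of the bounding box.
Rectangular body: 140 × 60, A = 8 400 mm², y = 30 mm, Ī = 2 520 000 mm⁴.
Semicircular cap: semicircle r = 70, A = 7696.902 mm², y = 89.70892 mm, Ī = 2 635 265 mm⁴.
Centroid: ȳ = ΣA·y / ΣA = 58.55045 mm.
Transfer each piece to the horizontal axis through the centroid using Ī + A·d² with d = y − 58.55045:
  rectangular body: d = -28.55045 mm → contributes +9 367 075 mm⁴
  semicircular cap: d = 31.15848 mm → contributes +10 107 807 mm⁴
Total I = 19 474 882 mm⁴.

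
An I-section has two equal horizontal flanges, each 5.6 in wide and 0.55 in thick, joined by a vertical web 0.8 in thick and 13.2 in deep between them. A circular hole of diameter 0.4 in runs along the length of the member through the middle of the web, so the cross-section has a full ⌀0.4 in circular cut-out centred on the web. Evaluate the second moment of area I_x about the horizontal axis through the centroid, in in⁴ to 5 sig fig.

I_x ≈ 444.64 in⁴

Decompose the section into non-overlapping parts with the origin at the bottom-left of its bounding rectangle.
Bottom flange: 5.6 × 0.55, A = 3.08 in², y = 0.275 in, Ī = 0.07764167 in⁴.
Web: 0.8 × 13.2, A = 10.56 in², y = 7.15 in, Ī = 153.3312 in⁴.
Top flange: 5.6 × 0.55, A = 3.08 in², y = 14.025 in, Ī = 0.07764167 in⁴.
Hole (subtracted): ⌀0.4, A = 0.1256637 in², y = 7.15 in, Ī = 0.001256637 in⁴.
By symmetry the centroid is at mid-height, ȳ = 7.15 in.
Transfer each piece to the horizontal axis through the centroid using Ī + A·d² with d = y − 7.15:
  bottom flange: d = -6.875 in → contributes +145.6558 in⁴
  web: d = 0 in → contributes +153.3312 in⁴
  top flange: d = 6.875 in → contributes +145.6558 in⁴
  hole: d = 0 in → contributes −0.001256637 in⁴
Total I = 444.6415 in⁴.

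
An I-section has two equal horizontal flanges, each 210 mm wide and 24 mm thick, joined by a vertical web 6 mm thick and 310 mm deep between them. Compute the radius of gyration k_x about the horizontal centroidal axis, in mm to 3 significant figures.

Split into non-overlapping primitives; take the origin at the lower-left of the bounding box.
Bottom flange: 210 × 24, A = 5 040 mm², y = 12 mm, Ī = 241 920 mm⁴.
Web: 6 × 310, A = 1 860 mm², y = 179 mm, Ī = 14 895 500 mm⁴.
Top flange: 210 × 24, A = 5 040 mm², y = 346 mm, Ī = 241 920 mm⁴.
By symmetry the centroid is at mid-height, ȳ = 179 mm.
Transfer each piece to the horizontal centroidal axis using Ī + A·d² with d = y − 179:
  bottom flange: d = -167 mm → contributes +140 802 480 mm⁴
  web: d = 0 mm → contributes +14 895 500 mm⁴
  top flange: d = 167 mm → contributes +140 802 480 mm⁴
Total I = 296 500 460 mm⁴.
Radius of gyration: k = √(I/A) = √(296 500 460 / 11 940) = 157.58 mm.

k_x ≈ 158 mm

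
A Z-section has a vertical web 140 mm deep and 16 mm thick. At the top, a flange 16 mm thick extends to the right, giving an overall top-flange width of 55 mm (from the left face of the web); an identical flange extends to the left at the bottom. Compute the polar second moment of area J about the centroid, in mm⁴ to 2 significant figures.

Split into non-overlapping primitives; take the origin at the lower-left of the bounding box.
Web: 16 × 140, A = 2 240 mm², y = 70 mm, Ī = 3 658 667 mm⁴.
Top flange (beyond web): 39 × 16, A = 624 mm², y = 132 mm, Ī = 13 312 mm⁴.
Bottom flange (beyond web): 39 × 16, A = 624 mm², y = 8 mm, Ī = 13 312 mm⁴.
Centroid: ȳ = ΣA·y / ΣA = 70 mm.
Transfer each piece to the centroidal x-axis using Ī + A·d² with d = y − 70:
  web: d = 0 mm → contributes +3 658 667 mm⁴
  top flange (beyond web): d = 62 mm → contributes +2 411 968 mm⁴
  bottom flange (beyond web): d = -62 mm → contributes +2 411 968 mm⁴
Total I = 8 482 603 mm⁴.
For the y-axis: x̄ = 47 mm.
Repeating about the centroidal y-axis gives I_y = 1 149 771 mm⁴.
Polar second moment: J = I_x + I_y = 9 632 373 mm⁴.

J ≈ 9.6 × 10⁶ mm⁴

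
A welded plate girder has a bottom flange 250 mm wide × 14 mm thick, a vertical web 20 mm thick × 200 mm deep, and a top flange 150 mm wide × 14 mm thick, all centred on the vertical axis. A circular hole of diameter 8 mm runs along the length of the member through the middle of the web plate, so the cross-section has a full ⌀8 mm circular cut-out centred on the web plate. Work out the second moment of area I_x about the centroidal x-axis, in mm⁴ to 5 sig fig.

I_x ≈ 7.5189 × 10⁷ mm⁴

Decompose the section into non-overlapping parts with the origin at the bottom-left of its bounding rectangle.
Bottom plate: 250 × 14, A = 3 500 mm², y = 7 mm, Ī = 57166.67 mm⁴.
Web plate: 20 × 200, A = 4 000 mm², y = 114 mm, Ī = 13 333 333 mm⁴.
Top plate: 150 × 14, A = 2 100 mm², y = 221 mm, Ī = 34 300 mm⁴.
Hole (subtracted): ⌀8, A = 50.26548 mm², y = 114 mm, Ī = 201.0619 mm⁴.
Centroid: ȳ = ΣA·y / ΣA = 98.3137 mm.
Transfer each piece to the centroidal x-axis using Ī + A·d² with d = y − 98.3137:
  bottom plate: d = -91.3137 mm → contributes +29 240 838 mm⁴
  web plate: d = 15.6863 mm → contributes +14 317 573 mm⁴
  top plate: d = 122.6863 mm → contributes +31 643 349 mm⁴
  hole: d = 15.6863 mm → contributes −12569.39 mm⁴
Total I = 75 189 191 mm⁴.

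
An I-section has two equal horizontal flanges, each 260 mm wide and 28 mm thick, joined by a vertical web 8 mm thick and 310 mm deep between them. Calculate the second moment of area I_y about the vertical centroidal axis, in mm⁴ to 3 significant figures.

I_y ≈ 8.20 × 10⁷ mm⁴

Split into non-overlapping primitives; take the origin at the lower-left of the bounding box.
Bottom flange: 260 × 28, A = 7 280 mm², x = 130 mm, Ī = 41 010 667 mm⁴.
Web: 8 × 310, A = 2 480 mm², x = 130 mm, Ī = 13 227 mm⁴.
Top flange: 260 × 28, A = 7 280 mm², x = 130 mm, Ī = 41 010 667 mm⁴.
By symmetry the centroid is at mid-width, x̄ = 130 mm.
All pieces are centred on the vertical centroidal axis, so I = ΣĪ = 82 034 560 mm⁴.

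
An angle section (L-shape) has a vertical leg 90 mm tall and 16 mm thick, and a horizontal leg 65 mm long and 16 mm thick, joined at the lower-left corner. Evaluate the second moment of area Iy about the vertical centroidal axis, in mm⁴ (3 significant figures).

Treat the section as a set of non-overlapping primitives; coordinates are from the bounding-box lower-left.
Vertical leg: 16 × 90, A = 1 440 mm², x = 8 mm, Ī = 30 720 mm⁴.
Horizontal leg (remainder): 49 × 16, A = 784 mm², x = 40.5 mm, Ī = 156 865 mm⁴.
Centroid: x̄ = ΣA·x / ΣA = 19.457 mm.
Transfer each piece to the vertical centroidal axis using Ī + A·d² with d = x − 19.457:
  vertical leg: d = -11.457 mm → contributes +219 733 mm⁴
  horizontal leg (remainder): d = 21.043 mm → contributes +504 032 mm⁴
Total I = 723 765 mm⁴.

Iy ≈ 7.24 × 10⁵ mm⁴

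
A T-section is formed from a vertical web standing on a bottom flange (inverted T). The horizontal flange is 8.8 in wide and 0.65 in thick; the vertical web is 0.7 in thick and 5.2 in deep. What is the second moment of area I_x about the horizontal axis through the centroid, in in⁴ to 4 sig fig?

Decompose the section into non-overlapping parts with the origin at the bottom-left of its bounding rectangle.
Flange: 8.8 × 0.65, A = 5.72 in², y = 0.325 in, Ī = 0.201392 in⁴.
Web: 0.7 × 5.2, A = 3.64 in², y = 3.25 in, Ī = 8.20213 in⁴.
Centroid: ȳ = ΣA·y / ΣA = 1.4625 in.
Transfer each piece to the horizontal axis through the centroid using Ī + A·d² with d = y − 1.4625:
  flange: d = -1.1375 in → contributes +7.60254 in⁴
  web: d = 1.7875 in → contributes +19.8325 in⁴
Total I = 27.435 in⁴.

I_x ≈ 27.44 in⁴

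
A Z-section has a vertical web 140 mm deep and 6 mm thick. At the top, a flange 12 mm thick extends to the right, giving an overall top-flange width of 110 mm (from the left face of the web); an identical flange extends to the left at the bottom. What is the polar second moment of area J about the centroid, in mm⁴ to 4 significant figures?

Decompose the section into non-overlapping parts with the origin at the bottom-left of its bounding rectangle.
Web: 6 × 140, A = 840 mm², y = 70 mm, Ī = 1 372 000 mm⁴.
Top flange (beyond web): 104 × 12, A = 1 248 mm², y = 134 mm, Ī = 14 976 mm⁴.
Bottom flange (beyond web): 104 × 12, A = 1 248 mm², y = 6 mm, Ī = 14 976 mm⁴.
Centroid: ȳ = ΣA·y / ΣA = 70 mm.
Transfer each piece to the centroidal x-axis using Ī + A·d² with d = y − 70:
  web: d = 0 mm → contributes +1 372 000 mm⁴
  top flange (beyond web): d = 64 mm → contributes +5 126 784 mm⁴
  bottom flange (beyond web): d = -64 mm → contributes +5 126 784 mm⁴
Total I = 11 625 568 mm⁴.
For the y-axis: x̄ = 107 mm.
Repeating about the centroidal y-axis gives I_y = 9 802 648 mm⁴.
Polar second moment: J = I_x + I_y = 21 428 216 mm⁴.

J ≈ 2.143 × 10⁷ mm⁴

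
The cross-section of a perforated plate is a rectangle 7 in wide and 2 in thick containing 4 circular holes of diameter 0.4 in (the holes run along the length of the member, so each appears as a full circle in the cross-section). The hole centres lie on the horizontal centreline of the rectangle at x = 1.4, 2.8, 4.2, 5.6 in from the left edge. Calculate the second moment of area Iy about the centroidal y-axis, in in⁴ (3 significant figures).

Decompose the section into non-overlapping parts with the origin at the bottom-left of its bounding rectangle.
Plate: 7 × 2, A = 14 in², x = 3.5 in, Ī = 57.167 in⁴.
Hole 1 (subtracted): ⌀0.4, A = 0.12566 in², x = 1.4 in, Ī = 0.0012566 in⁴.
Hole 2 (subtracted): ⌀0.4, A = 0.12566 in², x = 2.8 in, Ī = 0.0012566 in⁴.
Hole 3 (subtracted): ⌀0.4, A = 0.12566 in², x = 4.2 in, Ī = 0.0012566 in⁴.
Hole 4 (subtracted): ⌀0.4, A = 0.12566 in², x = 5.6 in, Ī = 0.0012566 in⁴.
By symmetry the centroid is at mid-width, x̄ = 3.5 in.
Transfer each piece to the centroidal y-axis using Ī + A·d² with d = x − 3.5:
  plate: d = 0 in → contributes +57.167 in⁴
  hole 1: d = -2.1 in → contributes −0.55543 in⁴
  hole 2: d = -0.7 in → contributes −0.062832 in⁴
  hole 3: d = 0.7 in → contributes −0.062832 in⁴
  hole 4: d = 2.1 in → contributes −0.55543 in⁴
Total I = 55.93 in⁴.

Iy ≈ 55.9 in⁴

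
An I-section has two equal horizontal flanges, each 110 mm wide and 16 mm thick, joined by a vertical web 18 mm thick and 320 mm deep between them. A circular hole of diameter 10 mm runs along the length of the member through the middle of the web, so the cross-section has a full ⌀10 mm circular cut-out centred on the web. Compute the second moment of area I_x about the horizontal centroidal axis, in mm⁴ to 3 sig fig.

Treat the section as a set of non-overlapping primitives; coordinates are from the bounding-box lower-left.
Bottom flange: 110 × 16, A = 1 760 mm², y = 8 mm, Ī = 37 547 mm⁴.
Web: 18 × 320, A = 5 760 mm², y = 176 mm, Ī = 49 152 000 mm⁴.
Top flange: 110 × 16, A = 1 760 mm², y = 344 mm, Ī = 37 547 mm⁴.
Hole (subtracted): ⌀10, A = 78.54 mm², y = 176 mm, Ī = 490.87 mm⁴.
By symmetry the centroid is at mid-height, ȳ = 176 mm.
Transfer each piece to the horizontal centroidal axis using Ī + A·d² with d = y − 176:
  bottom flange: d = -168 mm → contributes +49 711 787 mm⁴
  web: d = 0 mm → contributes +49 152 000 mm⁴
  top flange: d = 168 mm → contributes +49 711 787 mm⁴
  hole: d = 0 mm → contributes −490.87 mm⁴
Total I = 148 575 082 mm⁴.

I_x ≈ 1.49 × 10⁸ mm⁴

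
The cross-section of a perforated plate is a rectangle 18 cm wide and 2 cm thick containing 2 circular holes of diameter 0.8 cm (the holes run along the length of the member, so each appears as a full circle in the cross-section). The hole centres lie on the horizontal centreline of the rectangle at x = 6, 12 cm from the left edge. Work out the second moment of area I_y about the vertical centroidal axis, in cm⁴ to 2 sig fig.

Decompose the section into non-overlapping parts with the origin at the bottom-left of its bounding rectangle.
Plate: 18 × 2, A = 36 cm², x = 9 cm, Ī = 972 cm⁴.
Hole 1 (subtracted): ⌀0.8, A = 0.5027 cm², x = 6 cm, Ī = 0.02011 cm⁴.
Hole 2 (subtracted): ⌀0.8, A = 0.5027 cm², x = 12 cm, Ī = 0.02011 cm⁴.
By symmetry the centroid is at mid-width, x̄ = 9 cm.
Transfer each piece to the vertical centroidal axis using Ī + A·d² with d = x − 9:
  plate: d = 0 cm → contributes +972 cm⁴
  hole 1: d = -3 cm → contributes −4.544 cm⁴
  hole 2: d = 3 cm → contributes −4.544 cm⁴
Total I = 962.9 cm⁴.

I_y ≈ 960 cm⁴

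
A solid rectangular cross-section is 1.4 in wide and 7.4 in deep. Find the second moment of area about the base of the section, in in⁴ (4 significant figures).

The section: 1.4 × 7.4, A = 10.36 in², y = 3.7 in, Ī = 47.2761 in⁴.
Transfer it to the base of the section using Ī + A·d² with d = y − 0:
  the section: d = 3.7 in → contributes +189.105 in⁴
Total I = 189.105 in⁴.

I_base ≈ 189.1 in⁴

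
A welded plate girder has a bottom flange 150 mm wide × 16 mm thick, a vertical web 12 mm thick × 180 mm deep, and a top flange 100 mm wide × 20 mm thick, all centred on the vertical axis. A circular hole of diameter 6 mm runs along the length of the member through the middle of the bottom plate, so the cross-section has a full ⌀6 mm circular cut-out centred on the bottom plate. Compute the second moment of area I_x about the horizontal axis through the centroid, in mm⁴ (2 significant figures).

I_x ≈ 4.9 × 10⁷ mm⁴

Treat the section as a set of non-overlapping primitives; coordinates are from the bounding-box lower-left.
Bottom plate: 150 × 16, A = 2 400 mm², y = 8 mm, Ī = 51 200 mm⁴.
Web plate: 12 × 180, A = 2 160 mm², y = 106 mm, Ī = 5 832 000 mm⁴.
Top plate: 100 × 20, A = 2 000 mm², y = 206 mm, Ī = 66 667 mm⁴.
Hole (subtracted): ⌀6, A = 28.27 mm², y = 8 mm, Ī = 63.62 mm⁴.
Centroid: ȳ = ΣA·y / ΣA = 101 mm.
Transfer each piece to the horizontal axis through the centroid using Ī + A·d² with d = y − 101:
  bottom plate: d = -93.04 mm → contributes +20 824 489 mm⁴
  web plate: d = 4.965 mm → contributes +5 885 244 mm⁴
  top plate: d = 105 mm → contributes +22 101 911 mm⁴
  hole: d = -93.04 mm → contributes −244 793 mm⁴
Total I = 48 566 850 mm⁴.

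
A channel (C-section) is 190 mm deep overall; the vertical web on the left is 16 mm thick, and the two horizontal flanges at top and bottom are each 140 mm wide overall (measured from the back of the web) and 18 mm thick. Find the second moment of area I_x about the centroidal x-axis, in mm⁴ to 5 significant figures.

I_x ≈ 4.2282 × 10⁷ mm⁴

Split into non-overlapping primitives; take the origin at the lower-left of the bounding box.
Web: 16 × 190, A = 3 040 mm², y = 95 mm, Ī = 9 145 333 mm⁴.
Top flange (beyond web): 124 × 18, A = 2 232 mm², y = 181 mm, Ī = 60 264 mm⁴.
Bottom flange (beyond web): 124 × 18, A = 2 232 mm², y = 9 mm, Ī = 60 264 mm⁴.
By symmetry the centroid is at mid-height, ȳ = 95 mm.
Transfer each piece to the centroidal x-axis using Ī + A·d² with d = y − 95:
  web: d = 0 mm → contributes +9 145 333 mm⁴
  top flange (beyond web): d = 86 mm → contributes +16 568 136 mm⁴
  bottom flange (beyond web): d = -86 mm → contributes +16 568 136 mm⁴
Total I = 42 281 605 mm⁴.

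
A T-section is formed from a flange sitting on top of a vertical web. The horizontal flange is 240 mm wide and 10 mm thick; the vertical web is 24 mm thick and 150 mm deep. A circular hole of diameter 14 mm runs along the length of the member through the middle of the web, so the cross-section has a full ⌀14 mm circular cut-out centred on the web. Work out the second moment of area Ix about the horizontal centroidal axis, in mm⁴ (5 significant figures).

Break the section into simple shapes (no overlaps), measuring from the bottom-left corner of the bounding box.
Flange: 240 × 10, A = 2 400 mm², y = 155 mm, Ī = 20 000 mm⁴.
Web: 24 × 150, A = 3 600 mm², y = 75 mm, Ī = 6 750 000 mm⁴.
Hole (subtracted): ⌀14, A = 153.938 mm², y = 75 mm, Ī = 1885.741 mm⁴.
Centroid: ȳ = ΣA·y / ΣA = 107.8426 mm.
Transfer each piece to the horizontal centroidal axis using Ī + A·d² with d = y − 107.8426:
  flange: d = 47.15738 mm → contributes +5 357 164 mm⁴
  web: d = -32.84262 mm → contributes +10 633 096 mm⁴
  hole: d = -32.84262 mm → contributes −167929.1 mm⁴
Total I = 15 822 331 mm⁴.

Ix ≈ 1.5822 × 10⁷ mm⁴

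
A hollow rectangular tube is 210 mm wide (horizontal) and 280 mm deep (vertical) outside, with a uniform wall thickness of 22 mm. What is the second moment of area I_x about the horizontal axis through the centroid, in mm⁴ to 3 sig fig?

Treat the section as a set of non-overlapping primitives; coordinates are from the bounding-box lower-left.
Outer rectangle: 210 × 280, A = 58 800 mm², y = 140 mm, Ī = 384 160 000 mm⁴.
Inner void (subtracted): 166 × 236, A = 39 176 mm², y = 140 mm, Ī = 181 828 875 mm⁴.
By symmetry the centroid is at mid-height, ȳ = 140 mm.
All pieces are centred on the horizontal axis through the centroid, so I = ΣĪ (holes subtracted) = 202 331 125 mm⁴.

I_x ≈ 2.02 × 10⁸ mm⁴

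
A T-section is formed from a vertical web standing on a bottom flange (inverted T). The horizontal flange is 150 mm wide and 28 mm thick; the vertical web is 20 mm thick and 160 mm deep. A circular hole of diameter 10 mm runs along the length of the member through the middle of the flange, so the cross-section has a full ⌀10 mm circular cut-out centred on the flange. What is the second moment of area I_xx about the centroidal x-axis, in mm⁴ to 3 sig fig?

Split into non-overlapping primitives; take the origin at the lower-left of the bounding box.
Flange: 150 × 28, A = 4 200 mm², y = 14 mm, Ī = 274 400 mm⁴.
Web: 20 × 160, A = 3 200 mm², y = 108 mm, Ī = 6 826 667 mm⁴.
Hole (subtracted): ⌀10, A = 78.54 mm², y = 14 mm, Ī = 490.87 mm⁴.
Centroid: ȳ = ΣA·y / ΣA = 55.085 mm.
Transfer each piece to the centroidal x-axis using Ī + A·d² with d = y − 55.085:
  flange: d = -41.085 mm → contributes +7 363 801 mm⁴
  web: d = 52.915 mm → contributes +15 786 759 mm⁴
  hole: d = -41.085 mm → contributes −133 062 mm⁴
Total I = 23 017 498 mm⁴.

I_xx ≈ 2.30 × 10⁷ mm⁴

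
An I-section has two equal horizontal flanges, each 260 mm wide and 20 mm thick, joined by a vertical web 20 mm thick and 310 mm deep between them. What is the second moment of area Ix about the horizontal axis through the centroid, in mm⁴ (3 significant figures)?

Decompose the section into non-overlapping parts with the origin at the bottom-left of its bounding rectangle.
Bottom flange: 260 × 20, A = 5 200 mm², y = 10 mm, Ī = 173 333 mm⁴.
Web: 20 × 310, A = 6 200 mm², y = 175 mm, Ī = 49 651 667 mm⁴.
Top flange: 260 × 20, A = 5 200 mm², y = 340 mm, Ī = 173 333 mm⁴.
By symmetry the centroid is at mid-height, ȳ = 175 mm.
Transfer each piece to the horizontal axis through the centroid using Ī + A·d² with d = y − 175:
  bottom flange: d = -165 mm → contributes +141 743 333 mm⁴
  web: d = 0 mm → contributes +49 651 667 mm⁴
  top flange: d = 165 mm → contributes +141 743 333 mm⁴
Total I = 333 138 333 mm⁴.

Ix ≈ 3.33 × 10⁸ mm⁴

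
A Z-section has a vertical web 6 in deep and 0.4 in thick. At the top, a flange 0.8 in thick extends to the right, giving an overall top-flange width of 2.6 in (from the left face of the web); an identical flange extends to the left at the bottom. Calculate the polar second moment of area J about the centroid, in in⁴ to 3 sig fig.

Split into non-overlapping primitives; take the origin at the lower-left of the bounding box.
Web: 0.4 × 6, A = 2.4 in², y = 3 in, Ī = 7.2 in⁴.
Top flange (beyond web): 2.2 × 0.8, A = 1.76 in², y = 5.6 in, Ī = 0.093867 in⁴.
Bottom flange (beyond web): 2.2 × 0.8, A = 1.76 in², y = 0.4 in, Ī = 0.093867 in⁴.
Centroid: ȳ = ΣA·y / ΣA = 3 in.
Transfer each piece to the centroidal x-axis using Ī + A·d² with d = y − 3:
  web: d = 0 in → contributes +7.2 in⁴
  top flange (beyond web): d = 2.6 in → contributes +11.991 in⁴
  bottom flange (beyond web): d = -2.6 in → contributes +11.991 in⁴
Total I = 31.183 in⁴.
For the y-axis: x̄ = 2.4 in.
Repeating about the centroidal y-axis gives I_y = 7.4005 in⁴.
Polar second moment: J = I_x + I_y = 38.583 in⁴.

J ≈ 38.6 in⁴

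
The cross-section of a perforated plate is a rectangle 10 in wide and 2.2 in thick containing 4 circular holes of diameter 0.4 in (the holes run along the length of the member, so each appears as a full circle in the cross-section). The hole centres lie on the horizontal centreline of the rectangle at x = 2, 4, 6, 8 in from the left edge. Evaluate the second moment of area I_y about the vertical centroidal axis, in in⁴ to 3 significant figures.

Treat the section as a set of non-overlapping primitives; coordinates are from the bounding-box lower-left.
Plate: 10 × 2.2, A = 22 in², x = 5 in, Ī = 183.33 in⁴.
Hole 1 (subtracted): ⌀0.4, A = 0.12566 in², x = 2 in, Ī = 0.0012566 in⁴.
Hole 2 (subtracted): ⌀0.4, A = 0.12566 in², x = 4 in, Ī = 0.0012566 in⁴.
Hole 3 (subtracted): ⌀0.4, A = 0.12566 in², x = 6 in, Ī = 0.0012566 in⁴.
Hole 4 (subtracted): ⌀0.4, A = 0.12566 in², x = 8 in, Ī = 0.0012566 in⁴.
By symmetry the centroid is at mid-width, x̄ = 5 in.
Transfer each piece to the vertical centroidal axis using Ī + A·d² with d = x − 5:
  plate: d = 0 in → contributes +183.33 in⁴
  hole 1: d = -3 in → contributes −1.1322 in⁴
  hole 2: d = -1 in → contributes −0.12692 in⁴
  hole 3: d = 1 in → contributes −0.12692 in⁴
  hole 4: d = 3 in → contributes −1.1322 in⁴
Total I = 180.82 in⁴.

I_y ≈ 181 in⁴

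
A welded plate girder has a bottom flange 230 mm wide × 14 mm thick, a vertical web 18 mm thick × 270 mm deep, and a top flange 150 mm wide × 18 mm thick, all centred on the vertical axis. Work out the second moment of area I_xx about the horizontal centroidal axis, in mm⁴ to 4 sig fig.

I_xx ≈ 1.501 × 10⁸ mm⁴

Split into non-overlapping primitives; take the origin at the lower-left of the bounding box.
Bottom plate: 230 × 14, A = 3 220 mm², y = 7 mm, Ī = 52593.3 mm⁴.
Web plate: 18 × 270, A = 4 860 mm², y = 149 mm, Ī = 29 524 500 mm⁴.
Top plate: 150 × 18, A = 2 700 mm², y = 293 mm, Ī = 72 900 mm⁴.
Centroid: ȳ = ΣA·y / ΣA = 142.651 mm.
Transfer each piece to the horizontal centroidal axis using Ī + A·d² with d = y − 142.651:
  bottom plate: d = -135.651 mm → contributes +59 304 617 mm⁴
  web plate: d = 6.34879 mm → contributes +29 720 393 mm⁴
  top plate: d = 150.349 mm → contributes +61 105 752 mm⁴
Total I = 150 130 762 mm⁴.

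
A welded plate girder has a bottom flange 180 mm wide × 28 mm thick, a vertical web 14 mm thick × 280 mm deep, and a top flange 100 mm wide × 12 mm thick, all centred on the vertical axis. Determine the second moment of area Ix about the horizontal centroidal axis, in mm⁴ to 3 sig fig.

Decompose the section into non-overlapping parts with the origin at the bottom-left of its bounding rectangle.
Bottom plate: 180 × 28, A = 5 040 mm², y = 14 mm, Ī = 329 280 mm⁴.
Web plate: 14 × 280, A = 3 920 mm², y = 168 mm, Ī = 25 610 667 mm⁴.
Top plate: 100 × 12, A = 1 200 mm², y = 314 mm, Ī = 14 400 mm⁴.
Centroid: ȳ = ΣA·y / ΣA = 108.85 mm.
Transfer each piece to the horizontal centroidal axis using Ī + A·d² with d = y − 108.85:
  bottom plate: d = -94.85 mm → contributes +45 672 130 mm⁴
  web plate: d = 59.15 mm → contributes +39 325 476 mm⁴
  top plate: d = 205.15 mm → contributes +50 518 033 mm⁴
Total I = 135 515 639 mm⁴.

Ix ≈ 1.36 × 10⁸ mm⁴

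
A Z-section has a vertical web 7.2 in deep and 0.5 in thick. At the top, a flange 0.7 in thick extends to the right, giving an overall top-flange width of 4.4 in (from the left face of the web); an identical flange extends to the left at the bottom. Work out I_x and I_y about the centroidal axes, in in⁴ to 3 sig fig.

I_x ≈ 73.4 in⁴, I_y ≈ 33.4 in⁴

Treat the section as a set of non-overlapping primitives; coordinates are from the bounding-box lower-left.
Web: 0.5 × 7.2, A = 3.6 in², y = 3.6 in, Ī = 15.552 in⁴.
Top flange (beyond web): 3.9 × 0.7, A = 2.73 in², y = 6.85 in, Ī = 0.11148 in⁴.
Bottom flange (beyond web): 3.9 × 0.7, A = 2.73 in², y = 0.35 in, Ī = 0.11148 in⁴.
Centroid: ȳ = ΣA·y / ΣA = 3.6 in.
Transfer each piece to the centroidal x-axis using Ī + A·d² with d = y − 3.6:
  web: d = 0 in → contributes +15.552 in⁴
  top flange (beyond web): d = 3.25 in → contributes +28.947 in⁴
  bottom flange (beyond web): d = -3.25 in → contributes +28.947 in⁴
Total I = 73.446 in⁴.
For the y-axis: x̄ = 4.15 in.
Repeating about the centroidal y-axis gives I_y = 33.422 in⁴.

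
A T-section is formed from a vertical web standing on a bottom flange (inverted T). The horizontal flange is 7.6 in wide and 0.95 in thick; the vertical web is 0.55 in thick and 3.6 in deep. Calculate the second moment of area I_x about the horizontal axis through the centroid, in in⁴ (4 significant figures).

Treat the section as a set of non-overlapping primitives; coordinates are from the bounding-box lower-left.
Flange: 7.6 × 0.95, A = 7.22 in², y = 0.475 in, Ī = 0.543004 in⁴.
Web: 0.55 × 3.6, A = 1.98 in², y = 2.75 in, Ī = 2.1384 in⁴.
Centroid: ȳ = ΣA·y / ΣA = 0.96462 in.
Transfer each piece to the horizontal axis through the centroid using Ī + A·d² with d = y − 0.96462:
  flange: d = -0.48962 in → contributes +2.27384 in⁴
  web: d = 1.78538 in → contributes +8.44981 in⁴
Total I = 10.7237 in⁴.

I_x ≈ 10.72 in⁴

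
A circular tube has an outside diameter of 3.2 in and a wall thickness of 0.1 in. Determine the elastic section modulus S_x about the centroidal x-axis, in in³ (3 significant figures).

S_x ≈ 0.732 in³

Split into non-overlapping primitives; take the origin at the lower-left of the bounding box.
Outer circle: ⌀3.2, A = 8.0425 in², y = 1.6 in, Ī = 5.1472 in⁴.
Bore (subtracted): ⌀3, A = 7.0686 in², y = 1.6 in, Ī = 3.9761 in⁴.
By symmetry the centroid is at mid-height, ȳ = 1.6 in.
All pieces are centred on the centroidal x-axis, so I = ΣĪ (holes subtracted) = 1.1711 in⁴.
Extreme fibre distance c = 1.6 in; S = I/c = 0.73194 in³.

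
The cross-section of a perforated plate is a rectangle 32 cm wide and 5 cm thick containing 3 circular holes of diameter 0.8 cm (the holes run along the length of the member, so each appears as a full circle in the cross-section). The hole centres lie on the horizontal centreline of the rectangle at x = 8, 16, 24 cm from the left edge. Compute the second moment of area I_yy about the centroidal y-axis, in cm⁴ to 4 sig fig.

Split into non-overlapping primitives; take the origin at the lower-left of the bounding box.
Plate: 32 × 5, A = 160 cm², x = 16 cm, Ī = 13653.3 cm⁴.
Hole 1 (subtracted): ⌀0.8, A = 0.502655 cm², x = 8 cm, Ī = 0.0201062 cm⁴.
Hole 2 (subtracted): ⌀0.8, A = 0.502655 cm², x = 16 cm, Ī = 0.0201062 cm⁴.
Hole 3 (subtracted): ⌀0.8, A = 0.502655 cm², x = 24 cm, Ī = 0.0201062 cm⁴.
By symmetry the centroid is at mid-width, x̄ = 16 cm.
Transfer each piece to the centroidal y-axis using Ī + A·d² with d = x − 16:
  plate: d = 0 cm → contributes +13653.3 cm⁴
  hole 1: d = -8 cm → contributes −32.19 cm⁴
  hole 2: d = 0 cm → contributes −0.0201062 cm⁴
  hole 3: d = 8 cm → contributes −32.19 cm⁴
Total I = 13588.9 cm⁴.

I_yy ≈ 1.359 × 10⁴ cm⁴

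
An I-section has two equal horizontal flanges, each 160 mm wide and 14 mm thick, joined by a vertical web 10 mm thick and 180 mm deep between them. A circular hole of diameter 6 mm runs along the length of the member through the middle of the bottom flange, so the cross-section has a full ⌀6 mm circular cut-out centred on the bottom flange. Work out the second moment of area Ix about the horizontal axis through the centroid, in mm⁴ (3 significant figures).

Break the section into simple shapes (no overlaps), measuring from the bottom-left corner of the bounding box.
Bottom flange: 160 × 14, A = 2 240 mm², y = 7 mm, Ī = 36 587 mm⁴.
Web: 10 × 180, A = 1 800 mm², y = 104 mm, Ī = 4 860 000 mm⁴.
Top flange: 160 × 14, A = 2 240 mm², y = 201 mm, Ī = 36 587 mm⁴.
Hole (subtracted): ⌀6, A = 28.274 mm², y = 7 mm, Ī = 63.617 mm⁴.
Centroid: ȳ = ΣA·y / ΣA = 104.44 mm.
Transfer each piece to the horizontal axis through the centroid using Ī + A·d² with d = y − 104.44:
  bottom flange: d = -97.439 mm → contributes +21 303 818 mm⁴
  web: d = -0.4387 mm → contributes +4 860 346 mm⁴
  top flange: d = 96.561 mm → contributes +20 922 538 mm⁴
  hole: d = -97.439 mm → contributes −268 509 mm⁴
Total I = 46 818 193 mm⁴.

Ix ≈ 4.68 × 10⁷ mm⁴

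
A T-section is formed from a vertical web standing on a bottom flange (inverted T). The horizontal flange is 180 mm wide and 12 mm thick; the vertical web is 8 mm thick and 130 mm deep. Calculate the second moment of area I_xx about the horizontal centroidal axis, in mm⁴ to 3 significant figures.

Treat the section as a set of non-overlapping primitives; coordinates are from the bounding-box lower-left.
Flange: 180 × 12, A = 2 160 mm², y = 6 mm, Ī = 25 920 mm⁴.
Web: 8 × 130, A = 1 040 mm², y = 77 mm, Ī = 1 464 667 mm⁴.
Centroid: ȳ = ΣA·y / ΣA = 29.075 mm.
Transfer each piece to the horizontal centroidal axis using Ī + A·d² with d = y − 29.075:
  flange: d = -23.075 mm → contributes +1 176 024 mm⁴
  web: d = 47.925 mm → contributes +3 853 345 mm⁴
Total I = 5 029 369 mm⁴.

I_xx ≈ 5.03 × 10⁶ mm⁴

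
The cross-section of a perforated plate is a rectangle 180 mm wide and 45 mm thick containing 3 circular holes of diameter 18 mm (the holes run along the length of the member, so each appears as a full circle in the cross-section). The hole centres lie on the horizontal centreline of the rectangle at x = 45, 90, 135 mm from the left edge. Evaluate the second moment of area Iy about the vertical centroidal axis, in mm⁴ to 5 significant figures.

Iy ≈ 2.0824 × 10⁷ mm⁴

Split into non-overlapping primitives; take the origin at the lower-left of the bounding box.
Plate: 180 × 45, A = 8 100 mm², x = 90 mm, Ī = 21 870 000 mm⁴.
Hole 1 (subtracted): ⌀18, A = 254.469 mm², x = 45 mm, Ī = 5152.997 mm⁴.
Hole 2 (subtracted): ⌀18, A = 254.469 mm², x = 90 mm, Ī = 5152.997 mm⁴.
Hole 3 (subtracted): ⌀18, A = 254.469 mm², x = 135 mm, Ī = 5152.997 mm⁴.
By symmetry the centroid is at mid-width, x̄ = 90 mm.
Transfer each piece to the vertical centroidal axis using Ī + A·d² with d = x − 90:
  plate: d = 0 mm → contributes +21 870 000 mm⁴
  hole 1: d = -45 mm → contributes −520452.7 mm⁴
  hole 2: d = 0 mm → contributes −5152.997 mm⁴
  hole 3: d = 45 mm → contributes −520452.7 mm⁴
Total I = 20 823 942 mm⁴.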